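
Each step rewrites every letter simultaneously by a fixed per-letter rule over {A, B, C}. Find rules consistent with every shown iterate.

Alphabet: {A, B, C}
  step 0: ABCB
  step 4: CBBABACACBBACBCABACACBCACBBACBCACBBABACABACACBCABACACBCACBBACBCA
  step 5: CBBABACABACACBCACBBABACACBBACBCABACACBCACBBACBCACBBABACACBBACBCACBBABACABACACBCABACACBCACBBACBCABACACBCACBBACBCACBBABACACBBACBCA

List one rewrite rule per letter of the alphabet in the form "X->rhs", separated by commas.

  step 4 ⇒ step 5: CBBABACACBBACBCABACACBCACBBACBCACBBABACABACACBCABACACBCACBBACBCA ⇒ CB·BA·BA·CA·BA·CA·CB·CA·CB·BA·BA·CA·CB·BA·CB·CA·BA·CA·CB·CA·CB·BA·CB·CA·CB·BA·BA·CA·CB·BA·CB·CA·CB·BA·BA·CA·BA·CA·CB·CA·BA·CA·CB·CA·CB·BA·CB·CA·BA·CA·CB·CA·CB·BA·CB·CA·CB·BA·BA·CA·CB·BA·CB·CA
    A ↦ CA
    B ↦ BA
    C ↦ CB

A->CA, B->BA, C->CB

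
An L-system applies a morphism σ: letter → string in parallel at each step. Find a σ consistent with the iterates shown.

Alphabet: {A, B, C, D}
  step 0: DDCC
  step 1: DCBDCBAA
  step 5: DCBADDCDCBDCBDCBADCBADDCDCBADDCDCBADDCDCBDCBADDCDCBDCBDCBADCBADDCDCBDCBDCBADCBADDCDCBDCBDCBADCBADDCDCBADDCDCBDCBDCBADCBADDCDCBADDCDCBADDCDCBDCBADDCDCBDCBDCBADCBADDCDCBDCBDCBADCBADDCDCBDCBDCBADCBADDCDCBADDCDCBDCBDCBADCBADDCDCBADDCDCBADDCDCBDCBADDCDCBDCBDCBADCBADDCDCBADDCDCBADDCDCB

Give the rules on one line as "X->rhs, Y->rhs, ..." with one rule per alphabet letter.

  step 0 ⇒ step 1: DDCC ⇒ DCB·DCB·A·A
    C ↦ A
    D ↦ DCB
    A ↦ DCB  (constrained at step 1)
    B ↦ DDC  (constrained at step 1)

A->DCB, B->DDC, C->A, D->DCB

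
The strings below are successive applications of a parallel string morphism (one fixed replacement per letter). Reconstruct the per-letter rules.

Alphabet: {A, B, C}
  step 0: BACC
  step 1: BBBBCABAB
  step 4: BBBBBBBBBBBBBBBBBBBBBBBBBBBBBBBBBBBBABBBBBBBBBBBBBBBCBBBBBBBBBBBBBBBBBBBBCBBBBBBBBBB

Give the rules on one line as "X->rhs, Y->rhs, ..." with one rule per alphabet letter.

  step 0 ⇒ step 1: BACC ⇒ BB·BBC·AB·AB
    A ↦ BBC
    B ↦ BB
    C ↦ AB

A->BBC, B->BB, C->AB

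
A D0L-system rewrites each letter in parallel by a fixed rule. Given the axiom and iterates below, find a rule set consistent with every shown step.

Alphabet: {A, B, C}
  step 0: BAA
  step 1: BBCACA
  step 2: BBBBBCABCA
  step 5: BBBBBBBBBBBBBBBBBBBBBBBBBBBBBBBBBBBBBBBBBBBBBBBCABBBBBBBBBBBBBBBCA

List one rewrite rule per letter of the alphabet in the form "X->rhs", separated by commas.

A->CA, B->BB, C->B

  step 1 ⇒ step 2: BBCACA ⇒ BB·BB·B·CA·B·CA
    A ↦ CA
    B ↦ BB
    C ↦ B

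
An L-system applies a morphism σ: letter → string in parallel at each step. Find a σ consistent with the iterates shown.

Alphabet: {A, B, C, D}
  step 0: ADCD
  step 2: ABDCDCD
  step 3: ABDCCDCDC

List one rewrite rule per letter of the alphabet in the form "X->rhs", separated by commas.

A->AB, B->DC, C->D, D->C

  step 2 ⇒ step 3: ABDCDCD ⇒ AB·DC·C·D·C·D·C
    A ↦ AB
    B ↦ DC
    C ↦ D
    D ↦ C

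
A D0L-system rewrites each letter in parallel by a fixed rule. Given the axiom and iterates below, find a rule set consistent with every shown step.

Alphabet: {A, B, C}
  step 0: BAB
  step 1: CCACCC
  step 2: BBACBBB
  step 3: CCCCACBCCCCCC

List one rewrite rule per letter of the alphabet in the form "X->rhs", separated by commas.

A->AC, B->CC, C->B

  step 2 ⇒ step 3: BBACBBB ⇒ CC·CC·AC·B·CC·CC·CC
    A ↦ AC
    B ↦ CC
    C ↦ B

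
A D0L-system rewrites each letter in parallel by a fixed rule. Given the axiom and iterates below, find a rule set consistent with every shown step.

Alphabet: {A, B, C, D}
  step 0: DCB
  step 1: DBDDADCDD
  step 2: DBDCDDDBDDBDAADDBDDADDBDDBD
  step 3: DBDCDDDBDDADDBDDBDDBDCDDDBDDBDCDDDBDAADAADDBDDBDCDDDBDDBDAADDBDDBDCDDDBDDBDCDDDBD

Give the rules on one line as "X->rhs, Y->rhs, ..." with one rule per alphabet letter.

A->AAD, B->CDD, C->DAD, D->DBD

  step 2 ⇒ step 3: DBDCDDDBDDBDAADDBDDADDBDDBD ⇒ DBD·CDD·DBD·DAD·DBD·DBD·DBD·CDD·DBD·DBD·CDD·DBD·AAD·AAD·DBD·DBD·CDD·DBD·DBD·AAD·DBD·DBD·CDD·DBD·DBD·CDD·DBD
    A ↦ AAD
    B ↦ CDD
    C ↦ DAD
    D ↦ DBD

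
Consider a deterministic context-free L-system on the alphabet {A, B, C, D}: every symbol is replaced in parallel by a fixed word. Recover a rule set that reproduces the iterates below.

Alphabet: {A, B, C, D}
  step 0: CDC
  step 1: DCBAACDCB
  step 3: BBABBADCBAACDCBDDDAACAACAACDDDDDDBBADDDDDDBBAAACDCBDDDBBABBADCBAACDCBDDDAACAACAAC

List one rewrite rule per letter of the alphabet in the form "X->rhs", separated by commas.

A->BBA, B->DDD, C->DCB, D->AAC

  step 0 ⇒ step 1: CDC ⇒ DCB·AAC·DCB
    C ↦ DCB
    D ↦ AAC
    A ↦ BBA  (constrained at step 1)
    B ↦ DDD  (constrained at step 1)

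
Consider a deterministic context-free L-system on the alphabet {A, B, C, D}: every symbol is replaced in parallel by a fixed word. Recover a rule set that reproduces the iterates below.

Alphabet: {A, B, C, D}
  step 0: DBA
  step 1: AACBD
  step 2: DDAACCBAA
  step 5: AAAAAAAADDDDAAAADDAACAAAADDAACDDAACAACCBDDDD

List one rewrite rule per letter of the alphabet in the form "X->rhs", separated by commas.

  step 1 ⇒ step 2: AACBD ⇒ D·D·AAC·CB·AA
    A ↦ D
    B ↦ CB
    C ↦ AAC
    D ↦ AA

A->D, B->CB, C->AAC, D->AA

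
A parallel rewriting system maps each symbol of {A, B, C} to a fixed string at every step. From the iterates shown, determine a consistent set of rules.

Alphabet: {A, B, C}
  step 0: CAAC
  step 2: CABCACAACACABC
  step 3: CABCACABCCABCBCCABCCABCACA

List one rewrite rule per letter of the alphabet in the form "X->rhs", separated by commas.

  step 2 ⇒ step 3: CABCACAACACABC ⇒ CA·BC·A·CA·BC·CA·BC·BC·CA·BC·CA·BC·A·CA
    A ↦ BC
    B ↦ A
    C ↦ CA

A->BC, B->A, C->CA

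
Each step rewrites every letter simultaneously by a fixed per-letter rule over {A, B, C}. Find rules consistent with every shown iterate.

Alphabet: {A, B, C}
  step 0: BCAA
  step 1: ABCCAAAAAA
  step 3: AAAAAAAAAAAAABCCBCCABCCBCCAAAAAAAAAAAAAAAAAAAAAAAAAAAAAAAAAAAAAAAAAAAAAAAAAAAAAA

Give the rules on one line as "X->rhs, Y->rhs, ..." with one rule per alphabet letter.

A->AAA, B->A, C->BCC

  step 0 ⇒ step 1: BCAA ⇒ A·BCC·AAA·AAA
    A ↦ AAA
    B ↦ A
    C ↦ BCC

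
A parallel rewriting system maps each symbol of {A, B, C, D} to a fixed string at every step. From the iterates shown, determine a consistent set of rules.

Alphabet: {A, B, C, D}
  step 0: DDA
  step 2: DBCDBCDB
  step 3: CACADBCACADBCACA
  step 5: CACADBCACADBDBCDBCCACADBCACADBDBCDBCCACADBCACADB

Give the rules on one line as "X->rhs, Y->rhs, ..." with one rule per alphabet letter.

A->C, B->CA, C->DB, D->CA

  step 2 ⇒ step 3: DBCDBCDB ⇒ CA·CA·DB·CA·CA·DB·CA·CA
    B ↦ CA
    C ↦ DB
    D ↦ CA
    A ↦ C  (constrained at step 0)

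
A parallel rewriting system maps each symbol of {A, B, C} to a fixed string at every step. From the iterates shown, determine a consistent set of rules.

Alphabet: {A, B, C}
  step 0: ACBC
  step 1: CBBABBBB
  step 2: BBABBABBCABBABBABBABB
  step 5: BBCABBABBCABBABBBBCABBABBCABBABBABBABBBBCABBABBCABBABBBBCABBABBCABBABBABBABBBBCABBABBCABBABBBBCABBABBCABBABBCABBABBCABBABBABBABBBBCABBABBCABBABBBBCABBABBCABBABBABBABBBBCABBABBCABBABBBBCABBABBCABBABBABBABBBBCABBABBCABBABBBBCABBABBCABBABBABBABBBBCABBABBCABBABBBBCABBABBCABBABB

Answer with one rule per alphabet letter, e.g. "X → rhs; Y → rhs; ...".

  step 1 ⇒ step 2: CBBABBBB ⇒ BB·ABB·ABB·C·ABB·ABB·ABB·ABB
    A ↦ C
    B ↦ ABB
    C ↦ BB

A->C, B->ABB, C->BB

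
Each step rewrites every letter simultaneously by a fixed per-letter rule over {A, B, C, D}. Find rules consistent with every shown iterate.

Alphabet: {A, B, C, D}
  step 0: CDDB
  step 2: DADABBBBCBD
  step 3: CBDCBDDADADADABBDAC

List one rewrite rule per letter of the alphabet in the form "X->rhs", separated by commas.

  step 2 ⇒ step 3: DADABBBBCBD ⇒ C·BD·C·BD·DA·DA·DA·DA·BB·DA·C
    A ↦ BD
    B ↦ DA
    C ↦ BB
    D ↦ C

A->BD, B->DA, C->BB, D->C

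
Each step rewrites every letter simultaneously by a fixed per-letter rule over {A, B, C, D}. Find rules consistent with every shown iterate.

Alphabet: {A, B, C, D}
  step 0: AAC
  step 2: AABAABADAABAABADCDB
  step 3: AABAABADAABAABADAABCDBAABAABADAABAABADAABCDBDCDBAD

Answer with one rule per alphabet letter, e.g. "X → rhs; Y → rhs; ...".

A->AAB, B->AD, C->D, D->CDB

  step 2 ⇒ step 3: AABAABADAABAABADCDB ⇒ AAB·AAB·AD·AAB·AAB·AD·AAB·CDB·AAB·AAB·AD·AAB·AAB·AD·AAB·CDB·D·CDB·AD
    A ↦ AAB
    B ↦ AD
    C ↦ D
    D ↦ CDB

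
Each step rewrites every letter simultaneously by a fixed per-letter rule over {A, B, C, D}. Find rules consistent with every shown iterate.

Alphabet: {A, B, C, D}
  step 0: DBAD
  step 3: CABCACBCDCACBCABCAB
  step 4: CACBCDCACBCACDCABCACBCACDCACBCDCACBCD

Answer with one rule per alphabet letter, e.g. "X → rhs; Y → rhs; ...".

A->CB, B->CD, C->CA, D->B

  step 3 ⇒ step 4: CABCACBCDCACBCABCAB ⇒ CA·CB·CD·CA·CB·CA·CD·CA·B·CA·CB·CA·CD·CA·CB·CD·CA·CB·CD
    A ↦ CB
    B ↦ CD
    C ↦ CA
    D ↦ B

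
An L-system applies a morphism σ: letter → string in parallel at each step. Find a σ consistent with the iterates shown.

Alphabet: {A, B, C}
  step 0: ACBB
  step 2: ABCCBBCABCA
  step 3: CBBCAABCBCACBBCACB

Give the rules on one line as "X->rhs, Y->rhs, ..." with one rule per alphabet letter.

A->CB, B->BC, C->A

  step 2 ⇒ step 3: ABCCBBCABCA ⇒ CB·BC·A·A·BC·BC·A·CB·BC·A·CB
    A ↦ CB
    B ↦ BC
    C ↦ A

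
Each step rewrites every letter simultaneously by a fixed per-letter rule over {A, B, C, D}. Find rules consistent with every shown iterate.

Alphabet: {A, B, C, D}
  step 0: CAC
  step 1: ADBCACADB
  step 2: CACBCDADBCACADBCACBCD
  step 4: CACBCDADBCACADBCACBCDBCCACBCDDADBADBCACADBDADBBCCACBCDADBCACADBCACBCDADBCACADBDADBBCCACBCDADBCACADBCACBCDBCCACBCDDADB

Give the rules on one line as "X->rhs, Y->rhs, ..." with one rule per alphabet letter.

  step 1 ⇒ step 2: ADBCACADB ⇒ CAC·BC·D·ADB·CAC·ADB·CAC·BC·D
    A ↦ CAC
    B ↦ D
    C ↦ ADB
    D ↦ BC

A->CAC, B->D, C->ADB, D->BC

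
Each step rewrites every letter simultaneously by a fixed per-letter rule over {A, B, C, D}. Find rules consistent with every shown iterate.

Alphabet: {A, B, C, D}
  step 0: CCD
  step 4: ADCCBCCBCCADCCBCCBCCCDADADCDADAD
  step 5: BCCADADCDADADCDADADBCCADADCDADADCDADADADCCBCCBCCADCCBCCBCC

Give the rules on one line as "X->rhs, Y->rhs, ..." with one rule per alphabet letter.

A->B, B->CD, C->AD, D->CC

  step 4 ⇒ step 5: ADCCBCCBCCADCCBCCBCCCDADADCDADAD ⇒ B·CC·AD·AD·CD·AD·AD·CD·AD·AD·B·CC·AD·AD·CD·AD·AD·CD·AD·AD·AD·CC·B·CC·B·CC·AD·CC·B·CC·B·CC
    A ↦ B
    B ↦ CD
    C ↦ AD
    D ↦ CC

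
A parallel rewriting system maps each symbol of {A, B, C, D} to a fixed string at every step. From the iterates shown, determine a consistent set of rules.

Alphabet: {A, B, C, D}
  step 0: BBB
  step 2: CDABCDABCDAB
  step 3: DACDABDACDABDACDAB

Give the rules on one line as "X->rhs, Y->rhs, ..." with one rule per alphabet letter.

A->CD, B->AB, C->D, D->A

  step 2 ⇒ step 3: CDABCDABCDAB ⇒ D·A·CD·AB·D·A·CD·AB·D·A·CD·AB
    A ↦ CD
    B ↦ AB
    C ↦ D
    D ↦ A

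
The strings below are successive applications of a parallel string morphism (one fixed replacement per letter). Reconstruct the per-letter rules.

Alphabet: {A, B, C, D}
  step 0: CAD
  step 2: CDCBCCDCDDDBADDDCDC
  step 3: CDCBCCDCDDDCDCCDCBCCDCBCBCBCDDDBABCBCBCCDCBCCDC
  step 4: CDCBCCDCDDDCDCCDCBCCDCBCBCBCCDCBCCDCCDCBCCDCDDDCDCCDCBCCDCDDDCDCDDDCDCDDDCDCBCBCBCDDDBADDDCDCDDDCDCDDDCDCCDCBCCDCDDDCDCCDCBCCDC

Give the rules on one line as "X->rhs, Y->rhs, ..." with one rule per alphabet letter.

A->BA, B->DDD, C->CDC, D->BC

  step 3 ⇒ step 4: CDCBCCDCDDDCDCCDCBCCDCBCBCBCDDDBABCBCBCCDCBCCDC ⇒ CDC·BC·CDC·DDD·CDC·CDC·BC·CDC·BC·BC·BC·CDC·BC·CDC·CDC·BC·CDC·DDD·CDC·CDC·BC·CDC·DDD·CDC·DDD·CDC·DDD·CDC·BC·BC·BC·DDD·BA·DDD·CDC·DDD·CDC·DDD·CDC·CDC·BC·CDC·DDD·CDC·CDC·BC·CDC
    A ↦ BA
    B ↦ DDD
    C ↦ CDC
    D ↦ BC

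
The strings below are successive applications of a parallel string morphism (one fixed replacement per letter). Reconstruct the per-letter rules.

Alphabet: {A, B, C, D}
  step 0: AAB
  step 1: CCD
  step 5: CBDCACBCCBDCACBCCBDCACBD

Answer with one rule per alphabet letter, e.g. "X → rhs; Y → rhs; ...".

A->C, B->D, C->CB, D->CA

  step 0 ⇒ step 1: AAB ⇒ C·C·D
    A ↦ C
    B ↦ D
    C ↦ CB  (constrained at step 1)
    D ↦ CA  (constrained at step 1)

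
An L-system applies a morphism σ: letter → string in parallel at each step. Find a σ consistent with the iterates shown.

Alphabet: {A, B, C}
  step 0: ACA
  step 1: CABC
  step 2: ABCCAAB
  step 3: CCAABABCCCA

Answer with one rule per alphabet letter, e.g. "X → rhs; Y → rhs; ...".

  step 2 ⇒ step 3: ABCCAAB ⇒ C·CA·AB·AB·C·C·CA
    A ↦ C
    B ↦ CA
    C ↦ AB

A->C, B->CA, C->AB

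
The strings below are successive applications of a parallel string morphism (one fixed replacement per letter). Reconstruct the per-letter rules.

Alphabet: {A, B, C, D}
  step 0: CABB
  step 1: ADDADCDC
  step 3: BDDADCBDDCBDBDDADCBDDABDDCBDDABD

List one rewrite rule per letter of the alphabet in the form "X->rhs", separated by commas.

A->DA, B->DC, C->AD, D->BD

  step 0 ⇒ step 1: CABB ⇒ AD·DA·DC·DC
    A ↦ DA
    B ↦ DC
    C ↦ AD
    D ↦ BD  (constrained at step 1)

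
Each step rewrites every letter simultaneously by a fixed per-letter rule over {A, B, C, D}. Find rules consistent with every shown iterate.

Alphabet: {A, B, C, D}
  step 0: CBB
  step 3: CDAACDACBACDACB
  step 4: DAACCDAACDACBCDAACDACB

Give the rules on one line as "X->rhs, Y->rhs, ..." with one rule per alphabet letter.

  step 3 ⇒ step 4: CDAACDACBACDACB ⇒ DA·A·C·C·DA·A·C·DA·CB·C·DA·A·C·DA·CB
    A ↦ C
    B ↦ CB
    C ↦ DA
    D ↦ A

A->C, B->CB, C->DA, D->A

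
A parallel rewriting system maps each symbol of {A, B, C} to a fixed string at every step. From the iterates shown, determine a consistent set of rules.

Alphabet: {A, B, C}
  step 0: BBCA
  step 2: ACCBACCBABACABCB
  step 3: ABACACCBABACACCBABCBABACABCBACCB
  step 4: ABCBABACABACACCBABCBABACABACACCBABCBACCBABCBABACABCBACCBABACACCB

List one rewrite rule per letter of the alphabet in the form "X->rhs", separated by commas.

  step 3 ⇒ step 4: ABACACCBABACACCBABCBABACABCBACCB ⇒ AB·CB·AB·AC·AB·AC·AC·CB·AB·CB·AB·AC·AB·AC·AC·CB·AB·CB·AC·CB·AB·CB·AB·AC·AB·CB·AC·CB·AB·AC·AC·CB
    A ↦ AB
    B ↦ CB
    C ↦ AC

A->AB, B->CB, C->AC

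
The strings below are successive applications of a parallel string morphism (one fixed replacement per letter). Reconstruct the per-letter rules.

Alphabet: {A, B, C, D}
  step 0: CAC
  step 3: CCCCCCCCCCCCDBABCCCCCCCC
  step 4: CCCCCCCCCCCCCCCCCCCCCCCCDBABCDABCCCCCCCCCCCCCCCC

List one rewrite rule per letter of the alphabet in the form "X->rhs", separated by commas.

  step 3 ⇒ step 4: CCCCCCCCCCCCDBABCCCCCCCC ⇒ CC·CC·CC·CC·CC·CC·CC·CC·CC·CC·CC·CC·DB·AB·CD·AB·CC·CC·CC·CC·CC·CC·CC·CC
    A ↦ CD
    B ↦ AB
    C ↦ CC
    D ↦ DB

A->CD, B->AB, C->CC, D->DB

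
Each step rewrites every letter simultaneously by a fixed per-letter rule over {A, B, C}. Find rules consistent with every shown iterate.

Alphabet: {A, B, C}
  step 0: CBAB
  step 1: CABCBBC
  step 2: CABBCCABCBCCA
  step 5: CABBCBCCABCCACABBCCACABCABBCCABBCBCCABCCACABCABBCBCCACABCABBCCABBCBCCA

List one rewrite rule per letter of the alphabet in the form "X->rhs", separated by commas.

  step 1 ⇒ step 2: CABCBBC ⇒ CA·B·BC·CA·BC·BC·CA
    A ↦ B
    B ↦ BC
    C ↦ CA

A->B, B->BC, C->CA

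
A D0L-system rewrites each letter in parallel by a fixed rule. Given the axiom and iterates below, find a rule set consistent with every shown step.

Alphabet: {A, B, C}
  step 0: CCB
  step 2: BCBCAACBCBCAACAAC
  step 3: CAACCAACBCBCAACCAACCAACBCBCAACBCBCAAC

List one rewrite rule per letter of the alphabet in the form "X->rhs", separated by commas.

A->BC, B->C, C->AAC

  step 2 ⇒ step 3: BCBCAACBCBCAACAAC ⇒ C·AAC·C·AAC·BC·BC·AAC·C·AAC·C·AAC·BC·BC·AAC·BC·BC·AAC
    A ↦ BC
    B ↦ C
    C ↦ AAC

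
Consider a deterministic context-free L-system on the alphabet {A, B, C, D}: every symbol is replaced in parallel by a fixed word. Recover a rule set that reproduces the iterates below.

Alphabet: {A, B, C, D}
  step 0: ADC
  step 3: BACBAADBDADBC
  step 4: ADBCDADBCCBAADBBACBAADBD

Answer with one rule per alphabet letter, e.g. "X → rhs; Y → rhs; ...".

  step 3 ⇒ step 4: BACBAADBDADBC ⇒ ADB·C·D·ADB·C·C·BA·ADB·BA·C·BA·ADB·D
    A ↦ C
    B ↦ ADB
    C ↦ D
    D ↦ BA

A->C, B->ADB, C->D, D->BA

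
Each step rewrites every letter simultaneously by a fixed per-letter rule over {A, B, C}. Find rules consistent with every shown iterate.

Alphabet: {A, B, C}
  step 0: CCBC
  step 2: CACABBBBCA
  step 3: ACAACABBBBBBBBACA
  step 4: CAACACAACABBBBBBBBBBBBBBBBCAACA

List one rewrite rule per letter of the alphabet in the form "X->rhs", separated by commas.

A->CA, B->BB, C->A

  step 3 ⇒ step 4: ACAACABBBBBBBBACA ⇒ CA·A·CA·CA·A·CA·BB·BB·BB·BB·BB·BB·BB·BB·CA·A·CA
    A ↦ CA
    B ↦ BB
    C ↦ A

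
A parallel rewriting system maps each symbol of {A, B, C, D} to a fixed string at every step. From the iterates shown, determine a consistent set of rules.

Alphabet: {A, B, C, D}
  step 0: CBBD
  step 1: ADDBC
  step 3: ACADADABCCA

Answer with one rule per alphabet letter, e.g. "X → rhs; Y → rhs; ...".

A->CA, B->D, C->A, D->BC

  step 0 ⇒ step 1: CBBD ⇒ A·D·D·BC
    B ↦ D
    C ↦ A
    D ↦ BC
    A ↦ CA  (constrained at step 1)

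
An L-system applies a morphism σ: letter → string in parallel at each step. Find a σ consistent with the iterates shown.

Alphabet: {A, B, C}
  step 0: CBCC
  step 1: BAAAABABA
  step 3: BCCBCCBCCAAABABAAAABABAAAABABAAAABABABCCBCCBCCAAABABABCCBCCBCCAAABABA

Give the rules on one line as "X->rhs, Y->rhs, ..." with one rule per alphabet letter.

A->BCC, B->AAA, C->BA

  step 0 ⇒ step 1: CBCC ⇒ BA·AAA·BA·BA
    B ↦ AAA
    C ↦ BA
    A ↦ BCC  (constrained at step 1)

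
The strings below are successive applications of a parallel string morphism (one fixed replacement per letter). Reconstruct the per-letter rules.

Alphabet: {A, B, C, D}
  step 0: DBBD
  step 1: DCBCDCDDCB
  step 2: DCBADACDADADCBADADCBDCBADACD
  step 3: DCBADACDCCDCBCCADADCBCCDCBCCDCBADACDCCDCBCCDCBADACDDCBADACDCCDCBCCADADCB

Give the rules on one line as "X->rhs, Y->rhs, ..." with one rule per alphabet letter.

A->CC, B->CD, C->ADA, D->DCB

  step 2 ⇒ step 3: DCBADACDADADCBADADCBDCBADACD ⇒ DCB·ADA·CD·CC·DCB·CC·ADA·DCB·CC·DCB·CC·DCB·ADA·CD·CC·DCB·CC·DCB·ADA·CD·DCB·ADA·CD·CC·DCB·CC·ADA·DCB
    A ↦ CC
    B ↦ CD
    C ↦ ADA
    D ↦ DCB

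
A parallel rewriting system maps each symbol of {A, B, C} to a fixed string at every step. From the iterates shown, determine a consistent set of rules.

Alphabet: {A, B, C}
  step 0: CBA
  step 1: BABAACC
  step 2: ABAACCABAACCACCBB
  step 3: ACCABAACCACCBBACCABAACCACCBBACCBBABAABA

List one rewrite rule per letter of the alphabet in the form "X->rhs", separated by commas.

A->ACC, B->ABA, C->B

  step 2 ⇒ step 3: ABAACCABAACCACCBB ⇒ ACC·ABA·ACC·ACC·B·B·ACC·ABA·ACC·ACC·B·B·ACC·B·B·ABA·ABA
    A ↦ ACC
    B ↦ ABA
    C ↦ B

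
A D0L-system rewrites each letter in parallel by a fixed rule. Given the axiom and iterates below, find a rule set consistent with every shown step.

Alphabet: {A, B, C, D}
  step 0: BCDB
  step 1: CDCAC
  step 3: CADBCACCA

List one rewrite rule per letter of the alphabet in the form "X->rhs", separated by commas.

  step 0 ⇒ step 1: BCDB ⇒ C·D·CA·C
    B ↦ C
    C ↦ D
    D ↦ CA
    A ↦ B  (constrained at step 1)

A->B, B->C, C->D, D->CA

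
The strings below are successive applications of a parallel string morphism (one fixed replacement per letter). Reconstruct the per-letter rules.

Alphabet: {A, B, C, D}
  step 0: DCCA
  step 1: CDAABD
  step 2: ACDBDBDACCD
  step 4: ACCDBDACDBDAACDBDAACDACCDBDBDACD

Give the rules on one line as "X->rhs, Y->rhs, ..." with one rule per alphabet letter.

A->BD, B->AC, C->A, D->CD

  step 1 ⇒ step 2: CDAABD ⇒ A·CD·BD·BD·AC·CD
    A ↦ BD
    B ↦ AC
    C ↦ A
    D ↦ CD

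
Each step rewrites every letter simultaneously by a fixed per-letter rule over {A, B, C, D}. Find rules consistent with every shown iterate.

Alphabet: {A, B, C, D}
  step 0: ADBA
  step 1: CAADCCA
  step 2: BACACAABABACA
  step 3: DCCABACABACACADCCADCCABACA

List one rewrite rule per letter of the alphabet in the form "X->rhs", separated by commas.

  step 2 ⇒ step 3: BACACAABABACA ⇒ DC·CA·BA·CA·BA·CA·CA·DC·CA·DC·CA·BA·CA
    A ↦ CA
    B ↦ DC
    C ↦ BA
  step 0 ⇒ step 1: ADBA ⇒ CA·A·DC·CA
    D ↦ A

A->CA, B->DC, C->BA, D->A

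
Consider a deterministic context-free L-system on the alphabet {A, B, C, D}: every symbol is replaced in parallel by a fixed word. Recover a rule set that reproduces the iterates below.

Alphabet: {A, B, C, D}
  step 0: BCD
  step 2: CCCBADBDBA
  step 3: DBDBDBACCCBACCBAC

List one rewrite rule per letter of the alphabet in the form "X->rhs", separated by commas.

  step 2 ⇒ step 3: CCCBADBDBA ⇒ DB·DB·DB·A·C·CCB·A·CCB·A·C
    A ↦ C
    B ↦ A
    C ↦ DB
    D ↦ CCB

A->C, B->A, C->DB, D->CCB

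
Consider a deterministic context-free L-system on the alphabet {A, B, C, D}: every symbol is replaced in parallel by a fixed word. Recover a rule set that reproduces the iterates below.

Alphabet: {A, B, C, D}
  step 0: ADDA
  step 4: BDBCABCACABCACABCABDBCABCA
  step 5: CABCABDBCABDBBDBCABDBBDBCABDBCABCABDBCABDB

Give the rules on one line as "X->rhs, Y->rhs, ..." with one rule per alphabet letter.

  step 4 ⇒ step 5: BDBCABCACABCACABCABDBCABCA ⇒ CA·B·CA·B·DB·CA·B·DB·B·DB·CA·B·DB·B·DB·CA·B·DB·CA·B·CA·B·DB·CA·B·DB
    A ↦ DB
    B ↦ CA
    C ↦ B
    D ↦ B

A->DB, B->CA, C->B, D->B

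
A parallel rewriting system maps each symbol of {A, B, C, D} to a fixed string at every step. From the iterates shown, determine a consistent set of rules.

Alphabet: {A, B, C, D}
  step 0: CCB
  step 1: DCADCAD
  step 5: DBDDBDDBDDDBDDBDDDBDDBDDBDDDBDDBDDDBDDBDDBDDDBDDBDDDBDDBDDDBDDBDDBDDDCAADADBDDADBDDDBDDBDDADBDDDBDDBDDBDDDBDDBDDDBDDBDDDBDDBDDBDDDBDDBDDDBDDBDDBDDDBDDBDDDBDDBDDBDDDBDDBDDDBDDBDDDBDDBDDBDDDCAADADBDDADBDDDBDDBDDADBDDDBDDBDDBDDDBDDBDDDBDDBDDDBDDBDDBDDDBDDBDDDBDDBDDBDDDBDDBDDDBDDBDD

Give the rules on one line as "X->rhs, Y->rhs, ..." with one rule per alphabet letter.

A->AD, B->D, C->DCA, D->BDD

  step 0 ⇒ step 1: CCB ⇒ DCA·DCA·D
    B ↦ D
    C ↦ DCA
    A ↦ AD  (constrained at step 1)
    D ↦ BDD  (constrained at step 1)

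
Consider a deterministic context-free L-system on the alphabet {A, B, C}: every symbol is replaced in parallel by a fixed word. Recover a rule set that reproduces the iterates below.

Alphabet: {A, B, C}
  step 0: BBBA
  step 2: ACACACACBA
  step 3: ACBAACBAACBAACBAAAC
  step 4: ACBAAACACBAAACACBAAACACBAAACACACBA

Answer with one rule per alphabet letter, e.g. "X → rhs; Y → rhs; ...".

A->AC, B->A, C->BA

  step 3 ⇒ step 4: ACBAACBAACBAACBAAAC ⇒ AC·BA·A·AC·AC·BA·A·AC·AC·BA·A·AC·AC·BA·A·AC·AC·AC·BA
    A ↦ AC
    B ↦ A
    C ↦ BA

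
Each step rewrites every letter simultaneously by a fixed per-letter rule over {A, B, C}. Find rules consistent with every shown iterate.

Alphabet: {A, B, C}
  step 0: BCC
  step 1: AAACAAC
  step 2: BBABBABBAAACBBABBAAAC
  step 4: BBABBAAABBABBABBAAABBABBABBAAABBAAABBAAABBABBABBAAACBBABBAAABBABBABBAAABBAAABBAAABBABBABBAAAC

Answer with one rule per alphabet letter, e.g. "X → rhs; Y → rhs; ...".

  step 1 ⇒ step 2: AAACAAC ⇒ BBA·BBA·BBA·AAC·BBA·BBA·AAC
    A ↦ BBA
    C ↦ AAC
  step 0 ⇒ step 1: BCC ⇒ A·AAC·AAC
    B ↦ A

A->BBA, B->A, C->AAC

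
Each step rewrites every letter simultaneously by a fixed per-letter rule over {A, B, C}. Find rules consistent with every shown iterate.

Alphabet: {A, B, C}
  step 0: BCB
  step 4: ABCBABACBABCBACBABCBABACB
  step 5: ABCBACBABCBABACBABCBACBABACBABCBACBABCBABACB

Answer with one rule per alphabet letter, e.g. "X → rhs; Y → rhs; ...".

  step 4 ⇒ step 5: ABCBABACBABCBACBABCBABACB ⇒ AB·CB·A·CB·AB·CB·AB·A·CB·AB·CB·A·CB·AB·A·CB·AB·CB·A·CB·AB·CB·AB·A·CB
    A ↦ AB
    B ↦ CB
    C ↦ A

A->AB, B->CB, C->A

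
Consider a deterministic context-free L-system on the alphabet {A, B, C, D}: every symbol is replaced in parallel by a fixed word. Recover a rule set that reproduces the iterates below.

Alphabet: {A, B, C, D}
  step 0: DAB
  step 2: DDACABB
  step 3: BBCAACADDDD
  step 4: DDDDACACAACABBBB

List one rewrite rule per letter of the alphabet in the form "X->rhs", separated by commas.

  step 3 ⇒ step 4: BBCAACADDDD ⇒ DD·DD·A·CA·CA·A·CA·B·B·B·B
    A ↦ CA
    B ↦ DD
    C ↦ A
    D ↦ B

A->CA, B->DD, C->A, D->B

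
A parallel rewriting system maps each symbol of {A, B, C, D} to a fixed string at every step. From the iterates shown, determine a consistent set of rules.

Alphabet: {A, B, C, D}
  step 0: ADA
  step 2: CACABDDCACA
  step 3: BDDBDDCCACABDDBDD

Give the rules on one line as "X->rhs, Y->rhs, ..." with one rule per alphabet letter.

  step 2 ⇒ step 3: CACABDDCACA ⇒ B·DD·B·DD·C·CA·CA·B·DD·B·DD
    A ↦ DD
    B ↦ C
    C ↦ B
    D ↦ CA

A->DD, B->C, C->B, D->CA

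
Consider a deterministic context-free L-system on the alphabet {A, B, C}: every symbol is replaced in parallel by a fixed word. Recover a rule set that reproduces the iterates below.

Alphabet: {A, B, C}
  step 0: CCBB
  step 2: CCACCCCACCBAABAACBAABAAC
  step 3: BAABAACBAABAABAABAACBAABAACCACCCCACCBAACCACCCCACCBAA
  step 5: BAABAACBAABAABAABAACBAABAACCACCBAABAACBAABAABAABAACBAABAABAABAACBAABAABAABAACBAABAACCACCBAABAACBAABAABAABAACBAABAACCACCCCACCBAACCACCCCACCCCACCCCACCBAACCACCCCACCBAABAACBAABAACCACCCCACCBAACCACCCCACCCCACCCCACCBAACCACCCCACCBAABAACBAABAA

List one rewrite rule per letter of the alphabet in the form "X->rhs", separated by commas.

  step 2 ⇒ step 3: CCACCCCACCBAABAACBAABAAC ⇒ BAA·BAA·C·BAA·BAA·BAA·BAA·C·BAA·BAA·CCA·C·C·CCA·C·C·BAA·CCA·C·C·CCA·C·C·BAA
    A ↦ C
    B ↦ CCA
    C ↦ BAA

A->C, B->CCA, C->BAA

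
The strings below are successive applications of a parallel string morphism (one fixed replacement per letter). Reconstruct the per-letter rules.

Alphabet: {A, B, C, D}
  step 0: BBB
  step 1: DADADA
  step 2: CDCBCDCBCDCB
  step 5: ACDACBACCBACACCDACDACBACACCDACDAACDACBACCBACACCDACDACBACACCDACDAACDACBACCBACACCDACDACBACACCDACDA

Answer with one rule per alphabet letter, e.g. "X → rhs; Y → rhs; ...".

A->CB, B->DA, C->AC, D->CD

  step 1 ⇒ step 2: DADADA ⇒ CD·CB·CD·CB·CD·CB
    A ↦ CB
    D ↦ CD
  step 0 ⇒ step 1: BBB ⇒ DA·DA·DA
    B ↦ DA
    C ↦ AC  (constrained at step 2)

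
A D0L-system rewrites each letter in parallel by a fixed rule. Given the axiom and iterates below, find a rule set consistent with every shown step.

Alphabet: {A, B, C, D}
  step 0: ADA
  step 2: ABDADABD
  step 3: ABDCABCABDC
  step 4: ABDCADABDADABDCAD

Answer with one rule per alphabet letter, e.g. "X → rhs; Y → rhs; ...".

  step 3 ⇒ step 4: ABDCABCABDC ⇒ AB·D·C·AD·AB·D·AD·AB·D·C·AD
    A ↦ AB
    B ↦ D
    C ↦ AD
    D ↦ C

A->AB, B->D, C->AD, D->C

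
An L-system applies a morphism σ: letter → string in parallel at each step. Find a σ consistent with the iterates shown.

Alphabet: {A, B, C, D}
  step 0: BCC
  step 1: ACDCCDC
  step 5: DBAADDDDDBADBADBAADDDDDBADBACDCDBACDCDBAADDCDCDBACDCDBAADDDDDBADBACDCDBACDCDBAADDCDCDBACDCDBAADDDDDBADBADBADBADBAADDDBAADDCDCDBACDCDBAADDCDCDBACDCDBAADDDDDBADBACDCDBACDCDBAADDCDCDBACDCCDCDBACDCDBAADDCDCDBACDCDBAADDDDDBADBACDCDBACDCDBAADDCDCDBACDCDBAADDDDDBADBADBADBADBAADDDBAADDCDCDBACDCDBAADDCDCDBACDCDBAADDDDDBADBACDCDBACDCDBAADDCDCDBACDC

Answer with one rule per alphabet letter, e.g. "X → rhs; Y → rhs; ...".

A->DD, B->A, C->CDC, D->DBA

  step 0 ⇒ step 1: BCC ⇒ A·CDC·CDC
    B ↦ A
    C ↦ CDC
    A ↦ DD  (constrained at step 1)
    D ↦ DBA  (constrained at step 1)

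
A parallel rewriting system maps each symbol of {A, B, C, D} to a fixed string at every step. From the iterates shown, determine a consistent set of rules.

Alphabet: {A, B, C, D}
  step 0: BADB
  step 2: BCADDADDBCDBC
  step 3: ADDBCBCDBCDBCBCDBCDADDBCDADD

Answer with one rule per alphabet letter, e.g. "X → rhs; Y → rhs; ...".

A->BC, B->A, C->DD, D->BCD

  step 2 ⇒ step 3: BCADDADDBCDBC ⇒ A·DD·BC·BCD·BCD·BC·BCD·BCD·A·DD·BCD·A·DD
    A ↦ BC
    B ↦ A
    C ↦ DD
    D ↦ BCD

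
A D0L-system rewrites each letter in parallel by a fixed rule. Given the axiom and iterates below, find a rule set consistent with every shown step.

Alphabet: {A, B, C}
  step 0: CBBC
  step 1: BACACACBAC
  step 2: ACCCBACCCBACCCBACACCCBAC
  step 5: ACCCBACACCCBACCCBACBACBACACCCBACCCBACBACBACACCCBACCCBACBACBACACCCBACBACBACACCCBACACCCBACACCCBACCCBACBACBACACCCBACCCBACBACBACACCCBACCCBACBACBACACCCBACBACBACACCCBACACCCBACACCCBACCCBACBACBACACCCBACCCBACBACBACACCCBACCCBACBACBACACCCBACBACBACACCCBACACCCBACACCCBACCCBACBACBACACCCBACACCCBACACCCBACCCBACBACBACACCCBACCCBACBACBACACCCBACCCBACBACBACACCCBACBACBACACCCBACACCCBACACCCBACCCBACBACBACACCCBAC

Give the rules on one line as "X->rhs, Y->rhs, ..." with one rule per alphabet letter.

A->CC, B->AC, C->BAC

  step 1 ⇒ step 2: BACACACBAC ⇒ AC·CC·BAC·CC·BAC·CC·BAC·AC·CC·BAC
    A ↦ CC
    B ↦ AC
    C ↦ BAC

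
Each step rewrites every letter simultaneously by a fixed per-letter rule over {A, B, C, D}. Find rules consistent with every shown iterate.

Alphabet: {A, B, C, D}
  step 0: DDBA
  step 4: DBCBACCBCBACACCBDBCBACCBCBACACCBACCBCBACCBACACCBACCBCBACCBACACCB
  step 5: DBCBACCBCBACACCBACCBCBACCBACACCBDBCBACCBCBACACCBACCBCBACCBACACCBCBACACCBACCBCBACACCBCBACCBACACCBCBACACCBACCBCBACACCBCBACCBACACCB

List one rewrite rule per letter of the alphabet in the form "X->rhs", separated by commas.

  step 4 ⇒ step 5: DBCBACCBCBACACCBDBCBACCBCBACACCBACCBCBACCBACACCBACCBCBACCBACACCB ⇒ DB·CB·AC·CB·CB·AC·AC·CB·AC·CB·CB·AC·CB·AC·AC·CB·DB·CB·AC·CB·CB·AC·AC·CB·AC·CB·CB·AC·CB·AC·AC·CB·CB·AC·AC·CB·AC·CB·CB·AC·AC·CB·CB·AC·CB·AC·AC·CB·CB·AC·AC·CB·AC·CB·CB·AC·AC·CB·CB·AC·CB·AC·AC·CB
    A ↦ CB
    B ↦ CB
    C ↦ AC
    D ↦ DB

A->CB, B->CB, C->AC, D->DB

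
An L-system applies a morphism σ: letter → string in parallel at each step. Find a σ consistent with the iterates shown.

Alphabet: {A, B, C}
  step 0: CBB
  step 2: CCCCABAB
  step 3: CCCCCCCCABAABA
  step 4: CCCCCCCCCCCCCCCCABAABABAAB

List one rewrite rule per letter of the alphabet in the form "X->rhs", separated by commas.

A->AB, B->A, C->CC

  step 3 ⇒ step 4: CCCCCCCCABAABA ⇒ CC·CC·CC·CC·CC·CC·CC·CC·AB·A·AB·AB·A·AB
    A ↦ AB
    B ↦ A
    C ↦ CC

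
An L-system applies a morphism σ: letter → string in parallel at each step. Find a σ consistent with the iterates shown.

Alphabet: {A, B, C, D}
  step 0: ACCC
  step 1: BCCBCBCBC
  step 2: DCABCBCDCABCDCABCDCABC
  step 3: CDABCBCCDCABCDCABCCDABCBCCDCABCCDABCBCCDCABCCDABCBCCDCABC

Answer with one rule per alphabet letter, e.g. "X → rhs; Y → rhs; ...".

A->BCC, B->DCA, C->BC, D->CDA

  step 2 ⇒ step 3: DCABCBCDCABCDCABCDCABC ⇒ CDA·BC·BCC·DCA·BC·DCA·BC·CDA·BC·BCC·DCA·BC·CDA·BC·BCC·DCA·BC·CDA·BC·BCC·DCA·BC
    A ↦ BCC
    B ↦ DCA
    C ↦ BC
    D ↦ CDA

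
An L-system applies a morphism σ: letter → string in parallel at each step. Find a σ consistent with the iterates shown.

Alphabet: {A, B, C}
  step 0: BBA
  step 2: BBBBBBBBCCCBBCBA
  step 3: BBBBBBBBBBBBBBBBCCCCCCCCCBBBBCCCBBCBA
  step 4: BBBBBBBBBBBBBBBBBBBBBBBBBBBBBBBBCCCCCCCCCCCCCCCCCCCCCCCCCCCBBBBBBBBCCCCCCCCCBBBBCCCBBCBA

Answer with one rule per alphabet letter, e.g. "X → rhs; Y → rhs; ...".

  step 3 ⇒ step 4: BBBBBBBBBBBBBBBBCCCCCCCCCBBBBCCCBBCBA ⇒ BB·BB·BB·BB·BB·BB·BB·BB·BB·BB·BB·BB·BB·BB·BB·BB·CCC·CCC·CCC·CCC·CCC·CCC·CCC·CCC·CCC·BB·BB·BB·BB·CCC·CCC·CCC·BB·BB·CCC·BB·CBA
    A ↦ CBA
    B ↦ BB
    C ↦ CCC

A->CBA, B->BB, C->CCC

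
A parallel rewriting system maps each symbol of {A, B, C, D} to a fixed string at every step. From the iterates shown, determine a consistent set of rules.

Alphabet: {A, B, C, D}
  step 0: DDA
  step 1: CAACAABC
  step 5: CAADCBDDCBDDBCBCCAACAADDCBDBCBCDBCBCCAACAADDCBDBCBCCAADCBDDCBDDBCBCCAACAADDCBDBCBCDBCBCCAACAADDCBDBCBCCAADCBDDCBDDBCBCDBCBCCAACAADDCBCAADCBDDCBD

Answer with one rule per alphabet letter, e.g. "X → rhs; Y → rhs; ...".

  step 0 ⇒ step 1: DDA ⇒ CAA·CAA·BC
    A ↦ BC
    D ↦ CAA
    B ↦ DCB  (constrained at step 1)
    C ↦ D  (constrained at step 1)

A->BC, B->DCB, C->D, D->CAA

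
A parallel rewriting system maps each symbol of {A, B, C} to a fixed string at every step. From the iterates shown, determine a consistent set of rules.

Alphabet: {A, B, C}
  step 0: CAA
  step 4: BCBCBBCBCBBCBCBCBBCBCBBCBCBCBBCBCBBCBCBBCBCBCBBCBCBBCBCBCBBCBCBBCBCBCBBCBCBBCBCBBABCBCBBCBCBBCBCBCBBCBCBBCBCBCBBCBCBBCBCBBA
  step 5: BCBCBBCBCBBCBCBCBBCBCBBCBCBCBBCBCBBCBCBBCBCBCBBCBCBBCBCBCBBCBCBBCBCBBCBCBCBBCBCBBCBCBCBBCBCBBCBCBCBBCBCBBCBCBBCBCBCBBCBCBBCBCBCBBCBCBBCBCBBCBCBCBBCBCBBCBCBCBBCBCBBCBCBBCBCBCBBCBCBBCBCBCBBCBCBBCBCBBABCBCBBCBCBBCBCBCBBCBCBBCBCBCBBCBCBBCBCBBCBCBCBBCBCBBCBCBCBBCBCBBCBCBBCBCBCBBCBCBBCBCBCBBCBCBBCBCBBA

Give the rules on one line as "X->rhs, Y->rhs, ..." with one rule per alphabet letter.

A->BBA, B->BC, C->BCB

  step 4 ⇒ step 5: BCBCBBCBCBBCBCBCBBCBCBBCBCBCBBCBCBBCBCBBCBCBCBBCBCBBCBCBCBBCBCBBCBCBCBBCBCBBCBCBBABCBCBBCBCBBCBCBCBBCBCBBCBCBCBBCBCBBCBCBBA ⇒ BC·BCB·BC·BCB·BC·BC·BCB·BC·BCB·BC·BC·BCB·BC·BCB·BC·BCB·BC·BC·BCB·BC·BCB·BC·BC·BCB·BC·BCB·BC·BCB·BC·BC·BCB·BC·BCB·BC·BC·BCB·BC·BCB·BC·BC·BCB·BC·BCB·BC·BCB·BC·BC·BCB·BC·BCB·BC·BC·BCB·BC·BCB·BC·BCB·BC·BC·BCB·BC·BCB·BC·BC·BCB·BC·BCB·BC·BCB·BC·BC·BCB·BC·BCB·BC·BC·BCB·BC·BCB·BC·BC·BBA·BC·BCB·BC·BCB·BC·BC·BCB·BC·BCB·BC·BC·BCB·BC·BCB·BC·BCB·BC·BC·BCB·BC·BCB·BC·BC·BCB·BC·BCB·BC·BCB·BC·BC·BCB·BC·BCB·BC·BC·BCB·BC·BCB·BC·BC·BBA
    A ↦ BBA
    B ↦ BC
    C ↦ BCB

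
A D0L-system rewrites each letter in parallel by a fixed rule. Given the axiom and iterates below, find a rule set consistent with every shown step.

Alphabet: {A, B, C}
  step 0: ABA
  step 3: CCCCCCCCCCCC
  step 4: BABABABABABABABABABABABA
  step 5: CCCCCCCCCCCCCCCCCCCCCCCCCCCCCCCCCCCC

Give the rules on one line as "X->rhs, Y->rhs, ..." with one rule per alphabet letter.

  step 4 ⇒ step 5: BABABABABABABABABABABABA ⇒ CC·C·CC·C·CC·C·CC·C·CC·C·CC·C·CC·C·CC·C·CC·C·CC·C·CC·C·CC·C
    A ↦ C
    B ↦ CC
  step 3 ⇒ step 4: CCCCCCCCCCCC ⇒ BA·BA·BA·BA·BA·BA·BA·BA·BA·BA·BA·BA
    C ↦ BA

A->C, B->CC, C->BA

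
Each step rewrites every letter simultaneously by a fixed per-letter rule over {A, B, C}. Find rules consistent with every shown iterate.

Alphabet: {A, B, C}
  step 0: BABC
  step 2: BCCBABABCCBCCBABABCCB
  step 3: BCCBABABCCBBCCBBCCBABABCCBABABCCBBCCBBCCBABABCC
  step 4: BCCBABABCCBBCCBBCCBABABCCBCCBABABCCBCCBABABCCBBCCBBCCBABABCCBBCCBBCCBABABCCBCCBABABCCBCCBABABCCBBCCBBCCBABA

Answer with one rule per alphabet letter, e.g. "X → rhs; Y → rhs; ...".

  step 3 ⇒ step 4: BCCBABABCCBBCCBBCCBABABCCBABABCCBBCCBBCCBABABCC ⇒ BCC·BA·BA·BCC·B·BCC·B·BCC·BA·BA·BCC·BCC·BA·BA·BCC·BCC·BA·BA·BCC·B·BCC·B·BCC·BA·BA·BCC·B·BCC·B·BCC·BA·BA·BCC·BCC·BA·BA·BCC·BCC·BA·BA·BCC·B·BCC·B·BCC·BA·BA
    A ↦ B
    B ↦ BCC
    C ↦ BA

A->B, B->BCC, C->BA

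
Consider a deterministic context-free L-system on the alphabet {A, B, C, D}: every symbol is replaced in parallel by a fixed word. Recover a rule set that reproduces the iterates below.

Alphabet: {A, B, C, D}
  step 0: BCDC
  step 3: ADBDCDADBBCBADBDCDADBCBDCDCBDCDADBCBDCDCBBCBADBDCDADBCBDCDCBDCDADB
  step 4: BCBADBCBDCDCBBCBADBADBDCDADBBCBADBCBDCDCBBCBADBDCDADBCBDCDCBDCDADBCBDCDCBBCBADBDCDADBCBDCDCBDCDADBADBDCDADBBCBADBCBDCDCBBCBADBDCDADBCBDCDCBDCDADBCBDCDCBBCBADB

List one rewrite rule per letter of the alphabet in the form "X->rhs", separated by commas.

A->B, B->ADB, C->DCD, D->CB

  step 3 ⇒ step 4: ADBDCDADBBCBADBDCDADBCBDCDCBDCDADBCBDCDCBBCBADBDCDADBCBDCDCBDCDADB ⇒ B·CB·ADB·CB·DCD·CB·B·CB·ADB·ADB·DCD·ADB·B·CB·ADB·CB·DCD·CB·B·CB·ADB·DCD·ADB·CB·DCD·CB·DCD·ADB·CB·DCD·CB·B·CB·ADB·DCD·ADB·CB·DCD·CB·DCD·ADB·ADB·DCD·ADB·B·CB·ADB·CB·DCD·CB·B·CB·ADB·DCD·ADB·CB·DCD·CB·DCD·ADB·CB·DCD·CB·B·CB·ADB
    A ↦ B
    B ↦ ADB
    C ↦ DCD
    D ↦ CB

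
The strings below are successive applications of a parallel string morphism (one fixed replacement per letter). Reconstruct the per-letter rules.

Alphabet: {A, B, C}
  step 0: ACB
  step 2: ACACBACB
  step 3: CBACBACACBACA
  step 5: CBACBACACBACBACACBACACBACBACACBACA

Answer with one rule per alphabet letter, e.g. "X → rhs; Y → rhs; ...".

A->CB, B->CA, C->A

  step 2 ⇒ step 3: ACACBACB ⇒ CB·A·CB·A·CA·CB·A·CA
    A ↦ CB
    B ↦ CA
    C ↦ A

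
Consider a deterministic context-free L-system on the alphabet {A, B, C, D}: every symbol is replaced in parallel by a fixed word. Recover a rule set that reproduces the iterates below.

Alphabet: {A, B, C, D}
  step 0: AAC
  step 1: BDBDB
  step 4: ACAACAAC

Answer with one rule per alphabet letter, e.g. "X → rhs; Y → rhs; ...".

  step 0 ⇒ step 1: AAC ⇒ BD·BD·B
    A ↦ BD
    C ↦ B
    B ↦ A  (constrained at step 1)
    D ↦ C  (constrained at step 1)

A->BD, B->A, C->B, D->C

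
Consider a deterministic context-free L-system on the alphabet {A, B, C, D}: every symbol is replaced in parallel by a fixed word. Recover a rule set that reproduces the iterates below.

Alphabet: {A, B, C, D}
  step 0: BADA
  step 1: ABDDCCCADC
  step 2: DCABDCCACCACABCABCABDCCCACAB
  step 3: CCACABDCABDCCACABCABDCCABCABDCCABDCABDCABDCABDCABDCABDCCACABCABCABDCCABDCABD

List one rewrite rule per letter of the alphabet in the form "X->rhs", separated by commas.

A->DC, B->ABD, C->CAB, D->CCA

  step 2 ⇒ step 3: DCABDCCACCACABCABCABDCCCACAB ⇒ CCA·CAB·DC·ABD·CCA·CAB·CAB·DC·CAB·CAB·DC·CAB·DC·ABD·CAB·DC·ABD·CAB·DC·ABD·CCA·CAB·CAB·CAB·DC·CAB·DC·ABD
    A ↦ DC
    B ↦ ABD
    C ↦ CAB
    D ↦ CCA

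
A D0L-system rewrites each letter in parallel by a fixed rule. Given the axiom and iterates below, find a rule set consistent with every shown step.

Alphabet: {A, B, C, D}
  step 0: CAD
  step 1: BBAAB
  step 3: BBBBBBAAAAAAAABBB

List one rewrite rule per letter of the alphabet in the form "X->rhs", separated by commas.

  step 0 ⇒ step 1: CAD ⇒ BB·AA·B
    A ↦ AA
    C ↦ BB
    D ↦ B
    B ↦ DC  (constrained at step 1)

A->AA, B->DC, C->BB, D->B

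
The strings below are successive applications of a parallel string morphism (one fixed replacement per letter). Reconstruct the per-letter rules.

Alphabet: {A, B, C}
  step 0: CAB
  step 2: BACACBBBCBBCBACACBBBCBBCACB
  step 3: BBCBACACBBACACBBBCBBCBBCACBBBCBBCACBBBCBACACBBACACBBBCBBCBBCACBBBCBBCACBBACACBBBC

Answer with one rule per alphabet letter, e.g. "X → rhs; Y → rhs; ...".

  step 2 ⇒ step 3: BACACBBBCBBCBACACBBBCBBCACB ⇒ BBC·BAC·ACB·BAC·ACB·BBC·BBC·BBC·ACB·BBC·BBC·ACB·BBC·BAC·ACB·BAC·ACB·BBC·BBC·BBC·ACB·BBC·BBC·ACB·BAC·ACB·BBC
    A ↦ BAC
    B ↦ BBC
    C ↦ ACB

A->BAC, B->BBC, C->ACB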